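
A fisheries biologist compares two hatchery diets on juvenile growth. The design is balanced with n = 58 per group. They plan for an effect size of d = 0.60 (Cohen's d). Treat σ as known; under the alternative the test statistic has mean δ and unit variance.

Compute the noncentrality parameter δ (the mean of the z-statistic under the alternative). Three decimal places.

δ ≈ 3.231

The noncentrality parameter scales effect size by the design's sample-size factor: δ = d·√(n/2) = 0.60 × √(58/2) = 3.2311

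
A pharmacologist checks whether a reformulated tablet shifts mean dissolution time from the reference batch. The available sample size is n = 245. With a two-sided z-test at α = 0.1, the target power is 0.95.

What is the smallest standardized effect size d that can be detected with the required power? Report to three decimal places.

d ≈ 0.210

Need Φ(δ − 1.645) = 0.95, so δ = 1.645 + 1.645 = 3.290.
(Lower-tail contribution to power is negligible for δ > 0.)
δ = d·√n ⇒ d = δ/√n = 3.290/√245 = 0.2102.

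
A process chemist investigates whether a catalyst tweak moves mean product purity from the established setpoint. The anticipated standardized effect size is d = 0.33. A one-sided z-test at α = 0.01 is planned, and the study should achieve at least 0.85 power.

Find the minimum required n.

For power 0.85 need Φ(δ − z_{0.01}) = 0.85, so δ = z_{0.01} + z_{0.15} = 2.326 + 1.036 = 3.363.
δ = d·√n ⇒ n = (δ/d)² = (3.363 / 0.33)² = 103.84.
Round up to the next whole unit.

n = 104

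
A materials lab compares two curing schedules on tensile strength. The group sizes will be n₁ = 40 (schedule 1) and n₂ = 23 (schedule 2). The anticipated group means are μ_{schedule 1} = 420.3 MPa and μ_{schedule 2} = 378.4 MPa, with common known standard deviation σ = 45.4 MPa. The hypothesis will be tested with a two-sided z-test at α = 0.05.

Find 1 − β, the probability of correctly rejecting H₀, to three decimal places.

Power ≈ 0.941

Standardized effect: d = |μ_{schedule 1} − μ_{schedule 2}| / σ = |420.3 − 378.4| / 45.4 = 0.9229
Noncentrality parameter: δ = d / √(1/n₁ + 1/n₂) = 0.9229 / √(1/40 + 1/23) = 3.5268
Critical value for a two-sided test at α = 0.05: z_{α/2} = 1.960.
Power = Φ(δ − 1.960) + Φ(−δ − 1.960) = Φ(1.567) + Φ(-5.487) = 0.9414 + 0.0000 = 0.9414.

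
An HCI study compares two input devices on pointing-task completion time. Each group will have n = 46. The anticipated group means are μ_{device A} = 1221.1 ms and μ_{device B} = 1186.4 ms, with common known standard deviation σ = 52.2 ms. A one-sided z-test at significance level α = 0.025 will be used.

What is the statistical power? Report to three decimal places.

Standardized effect: d = |μ_{device A} − μ_{device B}| / σ = |1221.1 − 1186.4| / 52.2 = 0.6648
Noncentrality parameter: δ = d·√(n/2) = 0.6648 × √(46/2) = 3.1880
Critical value for a one-sided test at α = 0.025: z_α = 1.960.
Power = Φ(δ − 1.960) = Φ(1.228) = 0.8903.

Power ≈ 0.890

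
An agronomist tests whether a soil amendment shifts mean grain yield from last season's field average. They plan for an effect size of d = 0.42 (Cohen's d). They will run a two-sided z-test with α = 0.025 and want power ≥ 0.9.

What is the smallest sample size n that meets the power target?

For power 0.9 need Φ(δ − z_{0.0125}) = 0.9, so δ = z_{0.0125} + z_{0.10} = 2.241 + 1.282 = 3.523.
(Ignoring the negligible lower-tail rejection probability gives the usual closed-form inversion.)
δ = d·√n ⇒ n = (δ/d)² = (3.523 / 0.42)² = 70.36.
Rounding up, n = 71.

n = 71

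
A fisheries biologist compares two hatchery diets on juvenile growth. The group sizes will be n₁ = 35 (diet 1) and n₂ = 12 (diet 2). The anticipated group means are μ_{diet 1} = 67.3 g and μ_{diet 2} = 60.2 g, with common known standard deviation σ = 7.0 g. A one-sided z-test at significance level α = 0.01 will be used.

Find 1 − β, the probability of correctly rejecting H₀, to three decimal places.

Power ≈ 0.760

Standardized effect: d = |μ_{diet 1} − μ_{diet 2}| / σ = |67.3 − 60.2| / 7.0 = 1.0143
Noncentrality parameter: δ = d / √(1/n₁ + 1/n₂) = 1.0143 / √(1/35 + 1/12) = 3.0320
Critical value for a one-sided test at α = 0.01: z_α = 2.326.
Power = P(Z > 2.326 − δ) = Φ(0.706) = 0.7598.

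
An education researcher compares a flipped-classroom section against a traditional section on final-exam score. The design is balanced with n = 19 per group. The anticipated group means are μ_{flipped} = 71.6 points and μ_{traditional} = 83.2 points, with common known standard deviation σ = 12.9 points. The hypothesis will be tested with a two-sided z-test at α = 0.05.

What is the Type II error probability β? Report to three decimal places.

Standardized effect: d = |μ_{flipped} − μ_{traditional}| / σ = |71.6 − 83.2| / 12.9 = 0.8992
Noncentrality parameter: δ = d·√(n/2) = 0.8992 × √(19/2) = 2.7716
Two-sided α = 0.05 → critical value z_{0.025} = 1.960.
Power = Φ(δ − 1.960) + Φ(−δ − 1.960) = Φ(0.812) + Φ(-4.732) = 0.7915 + 0.0000 = 0.7915.
Type II error: β = 1 − power = 1 − 0.7915 = 0.2085.

β ≈ 0.209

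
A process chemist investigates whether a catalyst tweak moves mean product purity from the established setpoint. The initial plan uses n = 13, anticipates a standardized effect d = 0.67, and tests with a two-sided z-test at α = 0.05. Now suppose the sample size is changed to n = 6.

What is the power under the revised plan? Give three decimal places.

With n = 6: δ = d·√n = 0.67 × √6 = 1.6412. Critical value z_{0.025} = 1.960.
Revised power = Φ(δ − 1.960) + Φ(−δ − 1.960) = Φ(-0.319) + Φ(-3.601) = 0.3749 + 0.0002 = 0.3751.

Power ≈ 0.375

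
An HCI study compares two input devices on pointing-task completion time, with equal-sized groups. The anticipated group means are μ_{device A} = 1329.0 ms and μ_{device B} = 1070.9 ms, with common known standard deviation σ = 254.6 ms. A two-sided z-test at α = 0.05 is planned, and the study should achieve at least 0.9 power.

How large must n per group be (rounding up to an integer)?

Standardized effect: d = |μ_{device A} − μ_{device B}| / σ = |1329.0 − 1070.9| / 254.6 = 1.0137
For power 0.9 need Φ(δ − z_{0.025}) = 0.9, so δ = z_{0.025} + z_{0.10} = 1.960 + 1.282 = 3.242.
(The Φ(−δ − z_{α/2}) term is vanishingly small for δ > 0 and is dropped in the standard sample-size formula.)
δ = d·√(n/2) ⇒ n = 2(δ/d)² = 2 × (3.242 / 1.0137)² = 20.45.
Round up to the next whole unit.

n = 21 per group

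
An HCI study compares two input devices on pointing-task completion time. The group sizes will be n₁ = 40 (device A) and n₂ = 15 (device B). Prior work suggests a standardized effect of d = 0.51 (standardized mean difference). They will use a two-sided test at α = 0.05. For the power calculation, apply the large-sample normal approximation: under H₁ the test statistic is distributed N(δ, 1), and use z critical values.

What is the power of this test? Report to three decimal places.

Noncentrality parameter: δ = d / √(1/n₁ + 1/n₂) = 0.51 / √(1/40 + 1/15) = 1.6845
Two-sided α = 0.05 → critical value z_{0.025} = 1.960.
Power = Φ(δ − 1.960) + Φ(−δ − 1.960) = Φ(-0.275) + Φ(-3.644) = 0.3915 + 0.0001 = 0.3916.

Power ≈ 0.392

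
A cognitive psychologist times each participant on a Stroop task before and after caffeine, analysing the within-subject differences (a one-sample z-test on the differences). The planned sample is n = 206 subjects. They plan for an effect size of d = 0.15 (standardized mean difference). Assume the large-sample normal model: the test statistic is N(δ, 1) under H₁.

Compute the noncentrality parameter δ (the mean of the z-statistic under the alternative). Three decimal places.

The noncentrality parameter scales effect size by the design's sample-size factor: δ = d·√n = 0.15 × √206 = 2.1529

δ ≈ 2.153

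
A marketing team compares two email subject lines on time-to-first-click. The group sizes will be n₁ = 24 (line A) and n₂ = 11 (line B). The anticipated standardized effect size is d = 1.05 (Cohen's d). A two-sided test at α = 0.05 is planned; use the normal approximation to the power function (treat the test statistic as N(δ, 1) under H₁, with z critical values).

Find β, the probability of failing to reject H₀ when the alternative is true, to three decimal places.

Noncentrality parameter: δ = d / √(1/n₁ + 1/n₂) = 1.05 / √(1/24 + 1/11) = 2.8837
Two-sided α = 0.05 → critical value z_{0.025} = 1.960.
Power = Φ(δ − 1.960) + Φ(−δ − 1.960) = Φ(0.924) + Φ(-4.844) = 0.8222 + 0.0000 = 0.8222.
Type II error: β = 1 − power = 1 − 0.8222 = 0.1778.

β ≈ 0.178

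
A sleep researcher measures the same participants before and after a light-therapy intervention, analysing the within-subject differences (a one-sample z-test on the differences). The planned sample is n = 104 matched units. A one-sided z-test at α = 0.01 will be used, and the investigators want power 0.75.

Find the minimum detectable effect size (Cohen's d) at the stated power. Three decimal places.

d ≈ 0.294

Need Φ(δ − 2.326) = 0.75, so δ = 2.326 + 0.674 = 3.001.
δ = d·√n ⇒ d = δ/√n = 3.001/√104 = 0.2943.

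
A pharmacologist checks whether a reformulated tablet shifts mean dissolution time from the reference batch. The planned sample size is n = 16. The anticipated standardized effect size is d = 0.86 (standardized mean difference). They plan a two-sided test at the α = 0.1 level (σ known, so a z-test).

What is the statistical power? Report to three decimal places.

Noncentrality parameter: δ = d·√n = 0.86 × √16 = 3.4400
Critical value for a two-sided test at α = 0.1: z_{α/2} = 1.645.
Power = Φ(δ − 1.645) + Φ(−δ − 1.645) = Φ(1.795) + Φ(-5.085) = 0.9637 + 0.0000 = 0.9637.

Power ≈ 0.964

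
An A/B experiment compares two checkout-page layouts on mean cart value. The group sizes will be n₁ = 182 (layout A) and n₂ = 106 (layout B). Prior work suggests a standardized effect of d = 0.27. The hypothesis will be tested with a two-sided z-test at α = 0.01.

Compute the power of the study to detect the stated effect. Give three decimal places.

Noncentrality parameter: δ = d / √(1/n₁ + 1/n₂) = 0.27 / √(1/182 + 1/106) = 2.2098
Two-sided α = 0.01 → critical value z_{0.005} = 2.576.
Power = Φ(δ − 2.576) + Φ(−δ − 2.576) = Φ(-0.366) + Φ(-4.786) = 0.3572 + 0.0000 = 0.3572.

Power ≈ 0.357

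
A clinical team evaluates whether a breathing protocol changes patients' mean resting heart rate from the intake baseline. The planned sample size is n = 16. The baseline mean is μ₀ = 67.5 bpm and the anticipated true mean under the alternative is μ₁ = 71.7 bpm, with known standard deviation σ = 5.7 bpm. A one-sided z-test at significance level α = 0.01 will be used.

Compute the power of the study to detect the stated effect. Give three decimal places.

Standardized effect: d = |μ₁ − μ₀| / σ = |71.7 − 67.5| / 5.7 = 0.7368
Noncentrality parameter: δ = d·√n = 0.7368 × √16 = 2.9474
Critical value for a one-sided test at α = 0.01: z_α = 2.326.
Power = Φ(δ − 2.326) = Φ(0.621) = 0.7327.

Power ≈ 0.733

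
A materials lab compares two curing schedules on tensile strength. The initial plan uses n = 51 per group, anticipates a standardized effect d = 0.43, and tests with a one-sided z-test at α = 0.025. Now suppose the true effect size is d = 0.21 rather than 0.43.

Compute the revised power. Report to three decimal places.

With d = 0.21: δ = d·√(n/2) = 0.21 × √(51/2) = 1.0604. Critical value z_{0.025} = 1.960.
Revised power = P(Z > 1.960 − δ) = Φ(-0.900) = 0.1842.

Power ≈ 0.184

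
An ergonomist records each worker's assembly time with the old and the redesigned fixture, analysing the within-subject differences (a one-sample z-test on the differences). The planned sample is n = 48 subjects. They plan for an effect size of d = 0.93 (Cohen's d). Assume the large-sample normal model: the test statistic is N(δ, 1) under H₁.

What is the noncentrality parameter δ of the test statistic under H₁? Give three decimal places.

δ ≈ 6.443

δ = d·√n = 0.93 × √48 = 6.4432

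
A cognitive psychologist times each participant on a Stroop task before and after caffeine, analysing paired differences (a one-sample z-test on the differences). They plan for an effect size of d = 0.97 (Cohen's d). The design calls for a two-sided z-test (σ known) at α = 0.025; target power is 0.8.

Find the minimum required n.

n = 11

For power 0.8 need Φ(δ − z_{0.0125}) = 0.8, so δ = z_{0.0125} + z_{0.20} = 2.241 + 0.842 = 3.083.
(For δ > 0 the lower-tail rejection region contributes negligibly to power, so the one-term inversion is standard.)
δ = d·√n ⇒ n = (δ/d)² = (3.083 / 0.97)² = 10.10.
Rounding up, n = 11.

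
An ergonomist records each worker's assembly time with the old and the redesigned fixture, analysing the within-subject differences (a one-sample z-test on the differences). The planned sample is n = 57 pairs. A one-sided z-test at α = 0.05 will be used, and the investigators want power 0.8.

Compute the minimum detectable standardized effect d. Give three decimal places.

Need Φ(δ − 1.645) = 0.8, so δ = 1.645 + 0.842 = 2.486.
δ = d·√n ⇒ d = δ/√n = 2.486/√57 = 0.3293.

d ≈ 0.329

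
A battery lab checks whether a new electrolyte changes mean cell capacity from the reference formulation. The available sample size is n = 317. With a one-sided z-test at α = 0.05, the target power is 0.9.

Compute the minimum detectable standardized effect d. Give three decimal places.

Need Φ(δ − 1.645) = 0.9, so δ = 1.645 + 1.282 = 2.926.
δ = d·√n ⇒ d = δ/√n = 2.926/√317 = 0.1644.

d ≈ 0.164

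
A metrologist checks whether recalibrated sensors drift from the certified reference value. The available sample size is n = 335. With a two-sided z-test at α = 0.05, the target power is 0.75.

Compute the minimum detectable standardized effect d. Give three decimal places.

d ≈ 0.144

Need Φ(δ − 1.960) = 0.75, so δ = 1.960 + 0.674 = 2.634.
(The second rejection-region term Φ(−δ − z_{α/2}) is negligible and dropped.)
δ = d·√n ⇒ d = δ/√n = 2.634/√335 = 0.1439.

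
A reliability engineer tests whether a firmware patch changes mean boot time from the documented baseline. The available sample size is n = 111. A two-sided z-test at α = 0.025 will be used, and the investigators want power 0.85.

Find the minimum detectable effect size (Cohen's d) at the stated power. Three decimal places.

d ≈ 0.311

Required noncentrality: δ = z_{0.0125} + z_{0.15} = 2.241 + 1.036 = 3.278.
(The second rejection-region term Φ(−δ − z_{α/2}) is negligible and dropped.)
δ = d·√n ⇒ d = δ/√n = 3.278/√111 = 0.3111.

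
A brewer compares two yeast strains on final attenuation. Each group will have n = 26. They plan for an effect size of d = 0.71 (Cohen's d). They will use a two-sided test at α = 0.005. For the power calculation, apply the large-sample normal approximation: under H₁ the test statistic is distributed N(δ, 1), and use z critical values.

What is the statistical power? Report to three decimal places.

Power ≈ 0.402

Noncentrality parameter: δ = d·√(n/2) = 0.71 × √(26/2) = 2.5599
Critical value for a two-sided test at α = 0.005: z_{α/2} = 2.807.
Power = Φ(δ − 2.807) + Φ(−δ − 2.807) = Φ(-0.247) + Φ(-5.367) = 0.4024 + 0.0000 = 0.4024.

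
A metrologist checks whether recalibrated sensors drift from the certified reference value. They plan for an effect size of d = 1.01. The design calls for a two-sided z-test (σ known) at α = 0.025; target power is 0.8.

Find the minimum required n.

n = 10

Set Φ(δ − 2.241) = 0.8; then δ − 2.241 = Φ⁻¹(0.8) = 0.842, giving δ = 3.083.
(For δ > 0 the lower-tail rejection region contributes negligibly to power, so the one-term inversion is standard.)
δ = d·√n ⇒ n = (δ/d)² = (3.083 / 1.01)² = 9.32.
Rounding up, n = 10.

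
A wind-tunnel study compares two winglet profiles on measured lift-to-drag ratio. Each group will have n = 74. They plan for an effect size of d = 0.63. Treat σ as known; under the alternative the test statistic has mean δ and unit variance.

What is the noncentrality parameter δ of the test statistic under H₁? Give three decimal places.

δ ≈ 3.832

The noncentrality parameter scales effect size by the design's sample-size factor: δ = d·√(n/2) = 0.63 × √(74/2) = 3.8321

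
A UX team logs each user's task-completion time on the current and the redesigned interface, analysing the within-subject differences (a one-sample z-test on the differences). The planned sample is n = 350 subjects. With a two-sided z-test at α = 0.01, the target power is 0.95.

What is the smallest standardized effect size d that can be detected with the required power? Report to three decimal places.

d ≈ 0.226

Required noncentrality: δ = z_{0.005} + z_{0.05} = 2.576 + 1.645 = 4.221.
(Lower-tail contribution to power is negligible for δ > 0.)
δ = d·√n ⇒ d = δ/√n = 4.221/√350 = 0.2256.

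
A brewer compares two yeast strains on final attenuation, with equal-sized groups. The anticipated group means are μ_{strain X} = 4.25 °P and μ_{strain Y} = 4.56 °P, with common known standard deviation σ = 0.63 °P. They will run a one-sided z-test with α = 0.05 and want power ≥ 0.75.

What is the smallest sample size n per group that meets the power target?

Standardized effect: d = |μ_{strain X} − μ_{strain Y}| / σ = |4.25 − 4.56| / 0.63 = 0.4921
Set Φ(δ − 1.645) = 0.75; then δ − 1.645 = Φ⁻¹(0.75) = 0.674, giving δ = 2.319.
δ = d·√(n/2) ⇒ n = 2(δ/d)² = 2 × (2.319 / 0.4921)² = 44.43.
Round up to the next whole unit.

n = 45 per group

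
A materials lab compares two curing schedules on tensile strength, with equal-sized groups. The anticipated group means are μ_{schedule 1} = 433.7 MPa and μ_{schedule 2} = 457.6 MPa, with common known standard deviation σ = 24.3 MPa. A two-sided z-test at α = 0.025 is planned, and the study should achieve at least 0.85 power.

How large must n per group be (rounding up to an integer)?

n = 23 per group

Standardized effect: d = |μ_{schedule 1} − μ_{schedule 2}| / σ = |433.7 − 457.6| / 24.3 = 0.9835
For power 0.85 need Φ(δ − z_{0.0125}) = 0.85, so δ = z_{0.0125} + z_{0.15} = 2.241 + 1.036 = 3.278.
(Ignoring the negligible lower-tail rejection probability gives the usual closed-form inversion.)
δ = d·√(n/2) ⇒ n = 2(δ/d)² = 2 × (3.278 / 0.9835)² = 22.21.
Rounding up, n = 23 per group.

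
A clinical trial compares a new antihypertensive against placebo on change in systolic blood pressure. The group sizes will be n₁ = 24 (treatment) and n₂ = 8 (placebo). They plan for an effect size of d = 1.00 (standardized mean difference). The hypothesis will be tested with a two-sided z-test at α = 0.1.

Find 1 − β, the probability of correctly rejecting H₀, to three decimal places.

Power ≈ 0.790

Noncentrality parameter: δ = d / √(1/n₁ + 1/n₂) = 1.00 / √(1/24 + 1/8) = 2.4495
Critical value for a two-sided test at α = 0.1: z_{α/2} = 1.645.
Power = Φ(δ − 1.645) + Φ(−δ − 1.645) = Φ(0.805) + Φ(-4.094) = 0.7895 + 0.0000 = 0.7895.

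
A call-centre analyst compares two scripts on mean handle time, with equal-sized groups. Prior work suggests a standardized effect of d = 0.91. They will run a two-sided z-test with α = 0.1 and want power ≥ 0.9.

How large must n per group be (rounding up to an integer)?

n = 21 per group

Set Φ(δ − 1.645) = 0.9; then δ − 1.645 = Φ⁻¹(0.9) = 1.282, giving δ = 2.926.
(For δ > 0 the lower-tail rejection region contributes negligibly to power, so the one-term inversion is standard.)
δ = d·√(n/2) ⇒ n = 2(δ/d)² = 2 × (2.926 / 0.91)² = 20.68.
Round up to the next whole unit.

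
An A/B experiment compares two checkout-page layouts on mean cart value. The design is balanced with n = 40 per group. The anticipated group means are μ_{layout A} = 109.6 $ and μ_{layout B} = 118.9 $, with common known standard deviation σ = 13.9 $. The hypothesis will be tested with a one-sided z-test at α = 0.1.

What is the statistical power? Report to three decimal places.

Standardized effect: d = |μ_{layout A} − μ_{layout B}| / σ = |109.6 − 118.9| / 13.9 = 0.6691
Noncentrality parameter: δ = d·√(n/2) = 0.6691 × √(40/2) = 2.9921
Critical value for a one-sided test at α = 0.1: z_α = 1.282.
Power = Φ(δ − 1.282) = Φ(1.711) = 0.9564.

Power ≈ 0.956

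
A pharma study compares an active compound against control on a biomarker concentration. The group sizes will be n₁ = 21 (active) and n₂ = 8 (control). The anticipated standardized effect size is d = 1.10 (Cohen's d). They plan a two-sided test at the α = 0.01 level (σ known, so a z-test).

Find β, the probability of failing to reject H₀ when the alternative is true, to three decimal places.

Noncentrality parameter: δ = d / √(1/n₁ + 1/n₂) = 1.10 / √(1/21 + 1/8) = 2.6476
Critical value for a two-sided test at α = 0.01: z_{α/2} = 2.576.
Power = Φ(δ − 2.576) + Φ(−δ − 2.576) = Φ(0.072) + Φ(-5.223) = 0.5286 + 0.0000 = 0.5286.
Type II error: β = 1 − power = 1 − 0.5286 = 0.4714.

β ≈ 0.471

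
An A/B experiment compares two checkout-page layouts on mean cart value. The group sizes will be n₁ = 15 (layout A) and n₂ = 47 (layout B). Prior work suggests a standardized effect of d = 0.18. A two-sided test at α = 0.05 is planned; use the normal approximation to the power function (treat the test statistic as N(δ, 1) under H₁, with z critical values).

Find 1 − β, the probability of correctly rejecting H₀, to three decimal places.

Noncentrality parameter: δ = d / √(1/n₁ + 1/n₂) = 0.18 / √(1/15 + 1/47) = 0.6070
Critical value for a two-sided test at α = 0.05: z_{α/2} = 1.960.
Power = Φ(δ − 1.960) + Φ(−δ − 1.960) = Φ(-1.353) + Φ(-2.567) = 0.0880 + 0.0051 = 0.0932.

Power ≈ 0.093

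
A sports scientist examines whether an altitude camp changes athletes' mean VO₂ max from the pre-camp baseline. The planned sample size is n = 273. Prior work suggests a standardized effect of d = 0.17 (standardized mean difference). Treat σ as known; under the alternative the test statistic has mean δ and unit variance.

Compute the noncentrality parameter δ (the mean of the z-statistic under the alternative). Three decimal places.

δ = d·√n = 0.17 × √273 = 2.8089

δ ≈ 2.809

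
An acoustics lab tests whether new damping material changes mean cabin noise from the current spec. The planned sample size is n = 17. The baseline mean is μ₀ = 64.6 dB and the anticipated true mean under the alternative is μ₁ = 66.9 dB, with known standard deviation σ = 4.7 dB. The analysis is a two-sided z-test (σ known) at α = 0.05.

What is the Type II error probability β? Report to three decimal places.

Standardized effect: d = |μ₁ − μ₀| / σ = |66.9 − 64.6| / 4.7 = 0.4894
Noncentrality parameter: δ = d·√n = 0.4894 × √17 = 2.0177
Two-sided α = 0.05 → critical value z_{0.025} = 1.960.
Power = Φ(δ − 1.960) + Φ(−δ − 1.960) = Φ(0.058) + Φ(-3.978) = 0.5230 + 0.0000 = 0.5231.
Type II error: β = 1 − power = 1 − 0.5231 = 0.4769.

β ≈ 0.477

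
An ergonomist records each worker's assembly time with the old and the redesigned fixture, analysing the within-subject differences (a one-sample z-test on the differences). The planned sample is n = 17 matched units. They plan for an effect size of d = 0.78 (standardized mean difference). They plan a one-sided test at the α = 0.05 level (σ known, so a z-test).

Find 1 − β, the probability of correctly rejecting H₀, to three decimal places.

Power ≈ 0.942

Noncentrality parameter: δ = d·√n = 0.78 × √17 = 3.2160
One-sided α = 0.05 → critical value z_{0.05} = 1.645.
Power = Φ(δ − 1.645) = Φ(1.571) = 0.9419.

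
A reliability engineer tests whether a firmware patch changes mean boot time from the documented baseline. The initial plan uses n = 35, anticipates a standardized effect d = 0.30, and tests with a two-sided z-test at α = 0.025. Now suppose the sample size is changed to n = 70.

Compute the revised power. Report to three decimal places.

With n = 70: δ = d·√n = 0.30 × √70 = 2.5100. Critical value z_{0.0125} = 2.241.
Revised power = Φ(δ − 2.241) + Φ(−δ − 2.241) = Φ(0.269) + Φ(-4.751) = 0.6059 + 0.0000 = 0.6059.

Power ≈ 0.606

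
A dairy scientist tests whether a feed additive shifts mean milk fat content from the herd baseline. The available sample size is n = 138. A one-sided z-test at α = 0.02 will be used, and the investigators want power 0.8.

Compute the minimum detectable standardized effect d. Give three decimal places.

Need Φ(δ − 2.054) = 0.8, so δ = 2.054 + 0.842 = 2.895.
δ = d·√n ⇒ d = δ/√n = 2.895/√138 = 0.2465.

d ≈ 0.246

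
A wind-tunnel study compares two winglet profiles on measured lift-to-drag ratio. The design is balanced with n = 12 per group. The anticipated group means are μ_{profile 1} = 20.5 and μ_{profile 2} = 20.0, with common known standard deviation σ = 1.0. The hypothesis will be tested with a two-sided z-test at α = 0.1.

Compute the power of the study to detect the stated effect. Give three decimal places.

Standardized effect: d = |μ_{profile 1} − μ_{profile 2}| / σ = |20.5 − 20.0| / 1.0 = 0.5000
Noncentrality parameter: δ = d·√(n/2) = 0.5000 × √(12/2) = 1.2247
Two-sided α = 0.1 → critical value z_{0.05} = 1.645.
Power = Φ(δ − 1.645) + Φ(−δ − 1.645) = Φ(-0.420) + Φ(-2.870) = 0.3372 + 0.0021 = 0.3393.

Power ≈ 0.339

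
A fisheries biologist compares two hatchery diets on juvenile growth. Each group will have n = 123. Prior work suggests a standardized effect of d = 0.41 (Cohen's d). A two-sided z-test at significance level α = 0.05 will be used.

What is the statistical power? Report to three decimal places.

Noncentrality parameter: δ = d·√(n/2) = 0.41 × √(123/2) = 3.2153
Two-sided α = 0.05 → critical value z_{0.025} = 1.960.
Power = Φ(δ − 1.960) + Φ(−δ − 1.960) = Φ(1.255) + Φ(-5.175) = 0.8953 + 0.0000 = 0.8953.

Power ≈ 0.895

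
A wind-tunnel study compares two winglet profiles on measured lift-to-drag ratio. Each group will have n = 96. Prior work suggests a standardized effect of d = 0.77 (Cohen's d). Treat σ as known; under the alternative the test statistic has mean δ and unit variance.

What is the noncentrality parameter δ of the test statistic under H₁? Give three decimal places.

δ = d·√(n/2) = 0.77 × √(96/2) = 5.3347

δ ≈ 5.335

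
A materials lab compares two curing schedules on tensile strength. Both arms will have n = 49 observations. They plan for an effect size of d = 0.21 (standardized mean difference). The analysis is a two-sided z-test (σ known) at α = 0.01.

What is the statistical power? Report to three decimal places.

Noncentrality parameter: δ = d·√(n/2) = 0.21 × √(49/2) = 1.0394
Critical value for a two-sided test at α = 0.01: z_{α/2} = 2.576.
Power = Φ(δ − 2.576) + Φ(−δ − 2.576) = Φ(-1.536) + Φ(-3.615) = 0.0622 + 0.0002 = 0.0624.

Power ≈ 0.062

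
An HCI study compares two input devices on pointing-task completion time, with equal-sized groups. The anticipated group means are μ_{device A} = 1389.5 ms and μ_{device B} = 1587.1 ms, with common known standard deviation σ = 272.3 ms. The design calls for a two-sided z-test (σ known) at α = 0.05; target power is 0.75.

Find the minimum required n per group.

n = 27 per group

Standardized effect: d = |μ_{device A} − μ_{device B}| / σ = |1389.5 − 1587.1| / 272.3 = 0.7257
For power 0.75 need Φ(δ − z_{0.025}) = 0.75, so δ = z_{0.025} + z_{0.25} = 1.960 + 0.674 = 2.634.
(The Φ(−δ − z_{α/2}) term is vanishingly small for δ > 0 and is dropped in the standard sample-size formula.)
δ = d·√(n/2) ⇒ n = 2(δ/d)² = 2 × (2.634 / 0.7257)² = 26.36.
Round up to the next whole unit.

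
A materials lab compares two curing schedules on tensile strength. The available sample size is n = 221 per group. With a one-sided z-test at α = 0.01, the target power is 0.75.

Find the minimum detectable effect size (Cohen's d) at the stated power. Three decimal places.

Need Φ(δ − 2.326) = 0.75, so δ = 2.326 + 0.674 = 3.001.
δ = d·√(n/2) ⇒ d = δ/√(n/2) = 3.001/√(221/2) = 0.2855.

d ≈ 0.285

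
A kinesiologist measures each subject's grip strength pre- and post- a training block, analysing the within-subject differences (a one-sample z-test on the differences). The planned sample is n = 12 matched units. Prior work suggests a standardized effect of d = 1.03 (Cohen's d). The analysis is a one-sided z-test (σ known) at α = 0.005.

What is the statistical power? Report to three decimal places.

Noncentrality parameter: δ = d·√n = 1.03 × √12 = 3.5680
One-sided α = 0.005 → critical value z_{0.005} = 2.576.
Power = P(Z > 2.576 − δ) = Φ(0.992) = 0.8394.

Power ≈ 0.839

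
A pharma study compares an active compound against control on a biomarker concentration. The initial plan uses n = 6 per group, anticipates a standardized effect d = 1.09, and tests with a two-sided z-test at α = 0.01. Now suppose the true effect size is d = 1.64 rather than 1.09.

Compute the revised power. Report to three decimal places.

With d = 1.64: δ = d·√(n/2) = 1.64 × √(6/2) = 2.8406. Critical value z_{0.005} = 2.576.
Revised power = Φ(δ − 2.576) + Φ(−δ − 2.576) = Φ(0.265) + Φ(-5.416) = 0.6044 + 0.0000 = 0.6044.

Power ≈ 0.604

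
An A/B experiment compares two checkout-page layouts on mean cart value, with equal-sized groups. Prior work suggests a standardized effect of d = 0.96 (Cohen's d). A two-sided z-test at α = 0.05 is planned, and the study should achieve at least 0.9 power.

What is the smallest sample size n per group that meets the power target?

n = 23 per group

For power 0.9 need Φ(δ − z_{0.025}) = 0.9, so δ = z_{0.025} + z_{0.10} = 1.960 + 1.282 = 3.242.
(The Φ(−δ − z_{α/2}) term is vanishingly small for δ > 0 and is dropped in the standard sample-size formula.)
δ = d·√(n/2) ⇒ n = 2(δ/d)² = 2 × (3.242 / 0.96)² = 22.80.
Rounding up, n = 23 per group.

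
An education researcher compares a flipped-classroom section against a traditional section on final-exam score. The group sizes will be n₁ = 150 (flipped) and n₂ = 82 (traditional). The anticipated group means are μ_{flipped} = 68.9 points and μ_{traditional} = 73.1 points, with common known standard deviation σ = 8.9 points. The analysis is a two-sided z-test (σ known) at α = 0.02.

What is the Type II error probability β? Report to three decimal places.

β ≈ 0.134

Standardized effect: d = |μ_{flipped} − μ_{traditional}| / σ = |68.9 − 73.1| / 8.9 = 0.4719
Noncentrality parameter: δ = d / √(1/n₁ + 1/n₂) = 0.4719 / √(1/150 + 1/82) = 3.4361
Critical value for a two-sided test at α = 0.02: z_{α/2} = 2.326.
Power = Φ(δ − 2.326) + Φ(−δ − 2.326) = Φ(1.110) + Φ(-5.762) = 0.8665 + 0.0000 = 0.8665.
Type II error: β = 1 − power = 1 − 0.8665 = 0.1335.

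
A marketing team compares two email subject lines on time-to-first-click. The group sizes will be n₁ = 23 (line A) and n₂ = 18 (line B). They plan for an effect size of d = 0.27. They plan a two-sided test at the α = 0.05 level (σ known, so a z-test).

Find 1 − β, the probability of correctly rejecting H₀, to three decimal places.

Noncentrality parameter: δ = d / √(1/n₁ + 1/n₂) = 0.27 / √(1/23 + 1/18) = 0.8580
Critical value for a two-sided test at α = 0.05: z_{α/2} = 1.960.
Power = Φ(δ − 1.960) + Φ(−δ − 1.960) = Φ(-1.102) + Φ(-2.818) = 0.1352 + 0.0024 = 0.1376.

Power ≈ 0.138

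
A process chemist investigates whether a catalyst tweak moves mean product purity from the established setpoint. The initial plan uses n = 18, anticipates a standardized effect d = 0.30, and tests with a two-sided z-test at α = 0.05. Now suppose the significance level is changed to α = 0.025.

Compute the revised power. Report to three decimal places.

Power ≈ 0.167

δ = d·√n = 0.30 × √18 = 1.2728 (unchanged). New critical value: z_{0.0125} = 2.241.
Revised power = Φ(δ − 2.241) + Φ(−δ − 2.241) = Φ(-0.969) + Φ(-3.514) = 0.1664 + 0.0002 = 0.1666.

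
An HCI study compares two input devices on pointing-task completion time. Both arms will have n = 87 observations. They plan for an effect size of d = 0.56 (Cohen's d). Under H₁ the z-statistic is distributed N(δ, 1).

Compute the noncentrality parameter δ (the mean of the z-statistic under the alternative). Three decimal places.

δ ≈ 3.693

δ = d·√(n/2) = 0.56 × √(87/2) = 3.6935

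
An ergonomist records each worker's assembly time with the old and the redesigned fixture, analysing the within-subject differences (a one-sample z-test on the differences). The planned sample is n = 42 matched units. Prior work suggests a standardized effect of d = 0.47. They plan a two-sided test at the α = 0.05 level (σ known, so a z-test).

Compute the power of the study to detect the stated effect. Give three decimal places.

Power ≈ 0.861

Noncentrality parameter: δ = d·√n = 0.47 × √42 = 3.0459
Critical value for a two-sided test at α = 0.05: z_{α/2} = 1.960.
Power = Φ(δ − 1.960) + Φ(−δ − 1.960) = Φ(1.086) + Φ(-5.006) = 0.8613 + 0.0000 = 0.8613.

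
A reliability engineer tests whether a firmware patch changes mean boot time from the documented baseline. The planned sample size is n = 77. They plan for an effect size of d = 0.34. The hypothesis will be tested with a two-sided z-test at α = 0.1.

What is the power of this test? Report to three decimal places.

Power ≈ 0.910

Noncentrality parameter: δ = d·√n = 0.34 × √77 = 2.9835
Two-sided α = 0.1 → critical value z_{0.05} = 1.645.
Power = Φ(δ − 1.645) + Φ(−δ − 1.645) = Φ(1.339) + Φ(-4.628) = 0.9097 + 0.0000 = 0.9097.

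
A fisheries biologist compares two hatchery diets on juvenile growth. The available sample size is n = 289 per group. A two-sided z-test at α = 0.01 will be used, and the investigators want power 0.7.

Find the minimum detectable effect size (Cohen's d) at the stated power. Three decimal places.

Need Φ(δ − 2.576) = 0.7, so δ = 2.576 + 0.524 = 3.100.
(The second rejection-region term Φ(−δ − z_{α/2}) is negligible and dropped.)
δ = d·√(n/2) ⇒ d = δ/√(n/2) = 3.100/√(289/2) = 0.2579.

d ≈ 0.258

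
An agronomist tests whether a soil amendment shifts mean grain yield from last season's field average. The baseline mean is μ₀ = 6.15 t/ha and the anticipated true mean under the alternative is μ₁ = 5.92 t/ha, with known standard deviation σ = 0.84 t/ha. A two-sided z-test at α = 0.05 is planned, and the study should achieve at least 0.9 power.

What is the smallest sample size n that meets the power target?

n = 141

Standardized effect: d = |μ₁ − μ₀| / σ = |5.92 − 6.15| / 0.84 = 0.2738
For power 0.9 need Φ(δ − z_{0.025}) = 0.9, so δ = z_{0.025} + z_{0.10} = 1.960 + 1.282 = 3.242.
(Ignoring the negligible lower-tail rejection probability gives the usual closed-form inversion.)
δ = d·√n ⇒ n = (δ/d)² = (3.242 / 0.2738)² = 140.15.
Round up to the next whole unit.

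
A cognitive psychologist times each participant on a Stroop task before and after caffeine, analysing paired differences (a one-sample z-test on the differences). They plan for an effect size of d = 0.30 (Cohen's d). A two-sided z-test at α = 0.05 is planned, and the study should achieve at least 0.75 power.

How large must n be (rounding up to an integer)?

n = 78

For power 0.75 need Φ(δ − z_{0.025}) = 0.75, so δ = z_{0.025} + z_{0.25} = 1.960 + 0.674 = 2.634.
(Ignoring the negligible lower-tail rejection probability gives the usual closed-form inversion.)
δ = d·√n ⇒ n = (δ/d)² = (2.634 / 0.30)² = 77.11.
Round up to the next whole unit.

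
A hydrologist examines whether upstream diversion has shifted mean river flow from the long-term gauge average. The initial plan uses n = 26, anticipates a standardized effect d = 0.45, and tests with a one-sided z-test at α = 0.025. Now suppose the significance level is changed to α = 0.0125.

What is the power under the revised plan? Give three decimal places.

δ = d·√n = 0.45 × √26 = 2.2946 (unchanged). New critical value: z_{0.0125} = 2.241.
Revised power = Φ(δ − 2.241) = Φ(0.053) = 0.5212.

Power ≈ 0.521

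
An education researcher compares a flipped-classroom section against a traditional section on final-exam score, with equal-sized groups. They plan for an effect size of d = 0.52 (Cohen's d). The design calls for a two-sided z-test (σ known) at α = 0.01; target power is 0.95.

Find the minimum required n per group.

n = 132 per group

Set Φ(δ − 2.576) = 0.95; then δ − 2.576 = Φ⁻¹(0.95) = 1.645, giving δ = 4.221.
(The Φ(−δ − z_{α/2}) term is vanishingly small for δ > 0 and is dropped in the standard sample-size formula.)
δ = d·√(n/2) ⇒ n = 2(δ/d)² = 2 × (4.221 / 0.52)² = 131.76.
Rounding up, n = 132 per group.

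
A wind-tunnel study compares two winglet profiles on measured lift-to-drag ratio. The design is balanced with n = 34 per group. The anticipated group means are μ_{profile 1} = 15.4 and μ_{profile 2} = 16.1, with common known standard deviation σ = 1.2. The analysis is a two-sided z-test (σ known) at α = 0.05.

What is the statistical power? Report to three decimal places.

Standardized effect: d = |μ_{profile 1} − μ_{profile 2}| / σ = |15.4 − 16.1| / 1.2 = 0.5833
Noncentrality parameter: δ = d·√(n/2) = 0.5833 × √(34/2) = 2.4051
Critical value for a two-sided test at α = 0.05: z_{α/2} = 1.960.
Power = Φ(δ − 1.960) + Φ(−δ − 1.960) = Φ(0.445) + Φ(-4.365) = 0.6719 + 0.0000 = 0.6719.

Power ≈ 0.672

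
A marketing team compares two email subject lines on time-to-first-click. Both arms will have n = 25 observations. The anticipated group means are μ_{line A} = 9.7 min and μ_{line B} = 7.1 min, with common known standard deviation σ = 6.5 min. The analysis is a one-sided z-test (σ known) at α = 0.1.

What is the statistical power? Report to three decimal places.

Standardized effect: d = |μ_{line A} − μ_{line B}| / σ = |9.7 − 7.1| / 6.5 = 0.4000
Noncentrality parameter: λ = d·√(n/2) = 0.4000 × √(25/2) = 1.4142
One-sided α = 0.1 → critical value z_{0.1} = 1.282.
Power = Φ(λ − 1.282) = Φ(0.133) = 0.5528.

Power ≈ 0.553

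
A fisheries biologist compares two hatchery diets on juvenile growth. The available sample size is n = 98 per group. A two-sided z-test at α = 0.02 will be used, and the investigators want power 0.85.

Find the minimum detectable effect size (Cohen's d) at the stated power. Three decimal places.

d ≈ 0.480

Required noncentrality: δ = z_{0.01} + z_{0.15} = 2.326 + 1.036 = 3.363.
(Lower-tail contribution to power is negligible for δ > 0.)
δ = d·√(n/2) ⇒ d = δ/√(n/2) = 3.363/√(98/2) = 0.4804.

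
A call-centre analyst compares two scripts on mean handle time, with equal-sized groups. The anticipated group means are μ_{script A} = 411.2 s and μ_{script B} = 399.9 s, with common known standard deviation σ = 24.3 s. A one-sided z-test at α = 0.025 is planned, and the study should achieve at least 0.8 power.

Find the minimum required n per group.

Standardized effect: d = |μ_{script A} − μ_{script B}| / σ = |411.2 − 399.9| / 24.3 = 0.4650
Set Φ(δ − 1.960) = 0.8; then δ − 1.960 = Φ⁻¹(0.8) = 0.842, giving δ = 2.802.
δ = d·√(n/2) ⇒ n = 2(δ/d)² = 2 × (2.802 / 0.4650)² = 72.59.
Rounding up, n = 73 per group.

n = 73 per group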